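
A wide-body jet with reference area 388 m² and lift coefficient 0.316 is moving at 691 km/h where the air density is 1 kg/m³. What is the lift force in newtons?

Convert speed: v = 691 km/h ÷ 3.6 = 191.9 m/s.
Dynamic pressure q = ½ρv² = ½ × 1 × 191.9² = 18420 Pa.
L = q·S·CL = 18420 × 388 × 0.316 = 2.26×10^6 N ≈ 2260 kN

L = 2.26×10^6 N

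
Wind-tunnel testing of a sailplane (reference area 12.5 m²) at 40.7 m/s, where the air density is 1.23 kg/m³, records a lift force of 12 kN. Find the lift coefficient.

CL = 0.942

From L = ½ρv²S·CL, rearranging gives CL = 2L/(ρv²S).
CL = 2 × 12000 / (1.23 × 40.7² × 12.5) = 0.942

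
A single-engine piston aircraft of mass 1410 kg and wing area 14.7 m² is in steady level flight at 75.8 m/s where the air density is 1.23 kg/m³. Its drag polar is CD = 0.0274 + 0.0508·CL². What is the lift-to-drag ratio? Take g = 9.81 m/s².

Weight W = mg = 1410 × 9.81 = 13832 N; in level flight L = W.
q = ½ρv² = ½ × 1.23 × 75.8² = 3534 Pa.
Required CL = L/(qS) = 13832/(3534·14.7) = 0.2663.
CD = 0.0274 + 0.0508 × 0.2663² = 0.031.
L/D = CL/CD = 0.2663 / 0.031 = 8.59

L/D = 8.59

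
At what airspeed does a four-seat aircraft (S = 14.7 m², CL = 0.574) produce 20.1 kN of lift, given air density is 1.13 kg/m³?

L = ½ρv²S·CL ⇒ v = √(2L/(ρ·S·CL))
v = √(2 × 20100 / (1.13 × 14.7 × 0.574)) = √4216 = 64.9 m/s

v = 64.9 m/s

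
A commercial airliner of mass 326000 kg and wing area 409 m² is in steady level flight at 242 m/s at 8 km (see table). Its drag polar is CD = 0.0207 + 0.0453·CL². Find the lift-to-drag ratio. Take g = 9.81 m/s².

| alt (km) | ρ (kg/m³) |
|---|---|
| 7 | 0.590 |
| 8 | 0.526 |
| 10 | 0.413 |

At 8 km, from the table: ρ = 0.526 kg/m³.
Weight W = mg = 326000 × 9.81 = 3.1981×10^6 N; in level flight L = W.
Dynamic pressure q = 0.5 × 0.526 × 242² = 15400 Pa.
Required CL = L/(qS) = 3.1981×10^6/(15400·409) = 0.5077.
CD = 0.0207 + 0.0453 × 0.5077² = 0.03237.
L/D = CL/CD = 0.5077 / 0.03237 = 15.7

L/D = 15.7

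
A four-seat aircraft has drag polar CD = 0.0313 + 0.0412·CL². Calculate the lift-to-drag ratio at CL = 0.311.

L/D = 8.81

CD = 0.0313 + 0.0412 × 0.311² = 0.03528
L/D = CL/CD = 0.311 / 0.03528 = 8.81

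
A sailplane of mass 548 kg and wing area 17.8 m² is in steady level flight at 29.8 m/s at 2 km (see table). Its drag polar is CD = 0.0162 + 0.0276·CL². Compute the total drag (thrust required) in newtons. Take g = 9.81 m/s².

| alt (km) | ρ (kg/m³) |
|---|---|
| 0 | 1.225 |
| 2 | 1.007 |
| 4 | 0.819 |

D = 229 N

At 2 km, from the table: ρ = 1.007 kg/m³.
Weight W = mg = 548 × 9.81 = 5375.9 N; in level flight L = W.
q = ½ρv² = ½ × 1.007 × 29.8² = 447.1 Pa.
Required CL = L/(qS) = 5375.9/(447.1·17.8) = 0.6755.
CD = 0.0162 + 0.0276 × 0.6755² = 0.02879.
D = q·S·CD = 447.1 × 17.8 × 0.02879 = 229.2 N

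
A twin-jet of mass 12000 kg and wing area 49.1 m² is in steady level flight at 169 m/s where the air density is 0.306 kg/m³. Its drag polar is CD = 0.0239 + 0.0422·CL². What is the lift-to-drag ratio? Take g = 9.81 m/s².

In steady level flight, lift balances weight: W = mg = 12000 × 9.81 = 1.1772×10^5 N.
Dynamic pressure q = 0.5 × 0.306 × 169² = 4370 Pa.
CL = W/(q·S) = 1.1772×10^5 / (4370 × 49.1) = 0.5487.
CD = 0.0239 + 0.0422 × 0.5487² = 0.0366.
L/D = CL/CD = 0.5487 / 0.0366 = 15

L/D = 15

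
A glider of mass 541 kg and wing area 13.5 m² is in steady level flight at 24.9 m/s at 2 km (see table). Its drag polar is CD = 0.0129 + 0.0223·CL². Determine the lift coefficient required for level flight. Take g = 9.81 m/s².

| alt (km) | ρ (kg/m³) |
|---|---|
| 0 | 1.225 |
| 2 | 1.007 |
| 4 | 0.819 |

At 2 km, from the table: ρ = 1.007 kg/m³.
Weight W = mg = 541 × 9.81 = 5307.2 N; in level flight L = W.
q = ½ρv² = ½ × 1.007 × 24.9² = 312.2 Pa.
CL = 2W/(ρv²S) = 2×5307.2/(1.007×24.9²×13.5) = 1.259.

CL = 1.26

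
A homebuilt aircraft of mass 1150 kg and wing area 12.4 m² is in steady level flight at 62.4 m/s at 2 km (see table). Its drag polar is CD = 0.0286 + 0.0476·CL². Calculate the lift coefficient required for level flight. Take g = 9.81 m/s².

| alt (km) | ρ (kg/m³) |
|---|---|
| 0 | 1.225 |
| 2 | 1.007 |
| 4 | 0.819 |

CL = 0.464

At 2 km, from the table: ρ = 1.007 kg/m³.
In steady level flight, lift balances weight: W = mg = 1150 × 9.81 = 11282 N.
q = ½ρv² = ½ × 1.007 × 62.4² = 1961 Pa.
CL = 2W/(ρv²S) = 2×11282/(1.007×62.4²×12.4) = 0.4641.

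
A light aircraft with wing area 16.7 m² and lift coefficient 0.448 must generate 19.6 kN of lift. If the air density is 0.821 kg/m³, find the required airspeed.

L = ½ρv²S·CL ⇒ v = √(2L/(ρ·S·CL))
v = √(2 × 19600 / (0.821 × 16.7 × 0.448)) = √6382 = 79.9 m/s

v = 79.9 m/s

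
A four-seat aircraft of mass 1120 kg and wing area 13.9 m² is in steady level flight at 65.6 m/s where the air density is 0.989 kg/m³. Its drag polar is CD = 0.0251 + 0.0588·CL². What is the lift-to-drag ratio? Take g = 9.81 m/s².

In steady level flight, lift balances weight: W = mg = 1120 × 9.81 = 10987 N.
Dynamic pressure q = 0.5 × 0.989 × 65.6² = 2128 Pa.
CL = W/(q·S) = 10987 / (2128 × 13.9) = 0.3714.
CD = 0.0251 + 0.0588 × 0.3714² = 0.03321.
L/D = CL/CD = 0.3714 / 0.03321 = 11.2

L/D = 11.2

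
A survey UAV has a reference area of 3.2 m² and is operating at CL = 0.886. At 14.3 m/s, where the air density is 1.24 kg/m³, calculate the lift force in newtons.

Dynamic pressure q = ½ρv² = ½ × 1.24 × 14.3² = 126.8 Pa.
L = q·S·CL = 126.8 × 3.2 × 0.886 = 359 N

L = 359 N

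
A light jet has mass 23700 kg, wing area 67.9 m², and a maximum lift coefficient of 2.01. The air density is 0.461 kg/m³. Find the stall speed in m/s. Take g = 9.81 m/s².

V_stall = 86 m/s

Stall occurs when L = W at CL,max. W = mg = 23700 × 9.81 = 2.325×10^5 N.
V_stall = √(2W/(ρ·S·CL,max)) = √(2 × 2.325×10^5 / (0.461 × 67.9 × 2.01))
V_stall = √7391 = 86 m/s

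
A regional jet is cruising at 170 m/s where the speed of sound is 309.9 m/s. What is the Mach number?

M = v/a = 170 / 309.9 = 0.549

M = 0.549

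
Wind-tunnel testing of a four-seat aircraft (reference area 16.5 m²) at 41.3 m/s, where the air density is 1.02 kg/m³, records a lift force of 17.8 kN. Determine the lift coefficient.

From L = ½ρv²S·CL, rearranging gives CL = 2L/(ρv²S).
CL = 2 × 17800 / (1.02 × 41.3² × 16.5) = 1.24

CL = 1.24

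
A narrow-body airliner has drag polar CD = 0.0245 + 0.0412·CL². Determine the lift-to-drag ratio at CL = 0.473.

CD = 0.0245 + 0.0412 × 0.473² = 0.03372
L/D = CL/CD = 0.473 / 0.03372 = 14

L/D = 14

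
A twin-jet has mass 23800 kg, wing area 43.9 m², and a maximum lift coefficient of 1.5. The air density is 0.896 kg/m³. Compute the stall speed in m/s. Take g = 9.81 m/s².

Weight W = mg = 23800 × 9.81 = 2.335×10^5 N.
From L = ½ρV²S·CL,max = W: V_stall = √(2W/(ρSCL,max)) = √(2·2.335×10^5/(0.896·43.9·1.5))
V_stall = √7914 = 89 m/s

V_stall = 89 m/s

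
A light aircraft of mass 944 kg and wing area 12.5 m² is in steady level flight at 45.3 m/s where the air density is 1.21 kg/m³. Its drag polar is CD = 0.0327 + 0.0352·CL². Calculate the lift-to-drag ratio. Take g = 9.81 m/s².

In steady level flight, lift balances weight: W = mg = 944 × 9.81 = 9260.6 N.
q = ½ρv² = ½ × 1.21 × 45.3² = 1242 Pa.
Required CL = L/(qS) = 9260.6/(1242·12.5) = 0.5967.
CD = 0.0327 + 0.0352 × 0.5967² = 0.04523.
L/D = CL/CD = 0.5967 / 0.04523 = 13.2

L/D = 13.2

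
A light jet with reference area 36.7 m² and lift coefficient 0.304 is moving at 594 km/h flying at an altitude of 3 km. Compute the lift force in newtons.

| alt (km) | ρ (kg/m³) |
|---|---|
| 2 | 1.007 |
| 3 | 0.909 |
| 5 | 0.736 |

L = 1.38×10^5 N

At 3 km, from the table: ρ = 0.909 kg/m³.
Convert speed: v = 594 km/h ÷ 3.6 = 165 m/s.
L = ½ρv²S·CL = ½ × 0.909 × 165² × 36.7 × 0.304 = 1.38×10^5 N ≈ 138 kN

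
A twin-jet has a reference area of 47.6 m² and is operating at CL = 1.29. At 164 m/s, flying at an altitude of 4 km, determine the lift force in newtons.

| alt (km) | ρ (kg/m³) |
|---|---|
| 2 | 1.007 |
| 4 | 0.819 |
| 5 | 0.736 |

At 4 km, from the table: ρ = 0.819 kg/m³.
Dynamic pressure q = ½ρv² = ½ × 0.819 × 164² = 11010 Pa.
L = q·S·CL = 11010 × 47.6 × 1.29 = 6.76×10^5 N ≈ 676 kN

L = 6.76×10^5 N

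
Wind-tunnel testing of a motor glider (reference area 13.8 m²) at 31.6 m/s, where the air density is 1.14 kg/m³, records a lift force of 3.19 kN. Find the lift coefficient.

CL = 0.406

From L = ½ρv²S·CL, rearranging gives CL = 2L/(ρv²S).
CL = 2 × 3190 / (1.14 × 31.6² × 13.8) = 0.406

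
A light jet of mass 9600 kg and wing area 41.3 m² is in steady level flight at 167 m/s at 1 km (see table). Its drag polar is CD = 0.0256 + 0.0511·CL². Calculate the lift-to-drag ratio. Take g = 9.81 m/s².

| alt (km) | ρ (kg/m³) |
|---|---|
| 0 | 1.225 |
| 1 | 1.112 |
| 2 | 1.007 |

L/D = 5.51

At 1 km, from the table: ρ = 1.112 kg/m³.
In steady level flight, lift balances weight: W = mg = 9600 × 9.81 = 94176 N.
Dynamic pressure q = 0.5 × 1.112 × 167² = 15510 Pa.
CL = 2W/(ρv²S) = 2×94176/(1.112×167²×41.3) = 0.1471.
CD = 0.0256 + 0.0511 × 0.1471² = 0.02671.
L/D = CL/CD = 0.1471 / 0.02671 = 5.51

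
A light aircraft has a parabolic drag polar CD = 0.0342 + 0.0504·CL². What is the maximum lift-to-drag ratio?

(L/D)max = 12

For CD = CD0 + K·CL², (L/D)max occurs at CL* = √(CD0/K) and equals 1/(2√(K·CD0)).
(L/D)max = 1/(2√(0.0504 × 0.0342)) = 1/(2 × 0.04152) = 12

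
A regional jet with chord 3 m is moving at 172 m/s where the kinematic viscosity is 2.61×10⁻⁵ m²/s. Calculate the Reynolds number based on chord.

Re = 1.98×10^7

Re = v·c/ν = 172 × 3 / (2.61×10⁻⁵) = 1.98×10^7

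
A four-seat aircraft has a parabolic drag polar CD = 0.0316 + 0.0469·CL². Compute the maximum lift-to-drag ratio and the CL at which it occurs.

For CD = CD0 + K·CL², (L/D)max occurs at CL* = √(CD0/K) and equals 1/(2√(K·CD0)).
(L/D)max = 1/(2√(0.0469 × 0.0316)) = 1/(2 × 0.0385) = 13
CL* = √(0.0316/0.0469) = 0.821

(L/D)max = 13, at CL = 0.821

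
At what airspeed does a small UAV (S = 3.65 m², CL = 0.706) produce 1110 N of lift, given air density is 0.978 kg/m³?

v = 29.7 m/s

L = ½ρv²S·CL ⇒ v = √(2L/(ρ·S·CL))
v = √(2 × 1110 / (0.978 × 3.65 × 0.706)) = √880.9 = 29.7 m/s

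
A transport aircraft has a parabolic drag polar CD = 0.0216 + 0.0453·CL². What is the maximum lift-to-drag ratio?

For CD = CD0 + K·CL², (L/D)max occurs at CL* = √(CD0/K) and equals 1/(2√(K·CD0)).
(L/D)max = 1/(2√(0.0453 × 0.0216)) = 1/(2 × 0.03128) = 16

(L/D)max = 16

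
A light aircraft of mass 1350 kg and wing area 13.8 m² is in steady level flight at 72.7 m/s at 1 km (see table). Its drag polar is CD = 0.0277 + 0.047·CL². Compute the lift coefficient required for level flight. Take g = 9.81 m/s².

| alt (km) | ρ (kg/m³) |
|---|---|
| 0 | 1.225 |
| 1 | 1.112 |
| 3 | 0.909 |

At 1 km, from the table: ρ = 1.112 kg/m³.
Level flight ⇒ L = W = m·g = 1350 × 9.81 = 13244 N.
Dynamic pressure q = 0.5 × 1.112 × 72.7² = 2939 Pa.
CL = W/(q·S) = 13244 / (2939 × 13.8) = 0.3266.

CL = 0.327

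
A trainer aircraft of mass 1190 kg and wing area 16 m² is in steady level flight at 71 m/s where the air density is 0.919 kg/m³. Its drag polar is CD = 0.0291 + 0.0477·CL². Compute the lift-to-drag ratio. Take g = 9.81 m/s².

Weight W = mg = 1190 × 9.81 = 11674 N; in level flight L = W.
q = ½ρv² = ½ × 0.919 × 71² = 2316 Pa.
Required CL = L/(qS) = 11674/(2316·16) = 0.315.
CD = 0.0291 + 0.0477 × 0.315² = 0.03383.
L/D = CL/CD = 0.315 / 0.03383 = 9.31

L/D = 9.31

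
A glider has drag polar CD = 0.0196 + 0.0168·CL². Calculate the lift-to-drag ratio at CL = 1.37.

L/D = 26.8

CD = 0.0196 + 0.0168 × 1.37² = 0.05113
L/D = CL/CD = 1.37 / 0.05113 = 26.8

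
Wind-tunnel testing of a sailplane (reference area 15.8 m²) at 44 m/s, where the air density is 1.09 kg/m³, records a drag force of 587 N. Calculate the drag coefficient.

CD = 0.0352

From D = ½ρv²S·CD, rearranging gives CD = 2D/(ρv²S).
CD = 2 × 587 / (1.09 × 44² × 15.8) = 0.0352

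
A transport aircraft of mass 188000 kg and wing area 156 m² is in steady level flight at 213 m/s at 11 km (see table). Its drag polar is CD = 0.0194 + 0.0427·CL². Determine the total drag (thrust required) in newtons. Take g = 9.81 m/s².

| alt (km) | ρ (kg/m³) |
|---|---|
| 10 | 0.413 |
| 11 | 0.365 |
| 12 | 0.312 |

D = 1.38×10^5 N

At 11 km, from the table: ρ = 0.365 kg/m³.
Weight W = mg = 188000 × 9.81 = 1.8443×10^6 N; in level flight L = W.
q = ½ρv² = ½ × 0.365 × 213² = 8280 Pa.
CL = W/(q·S) = 1.8443×10^6 / (8280 × 156) = 1.428.
CD = 0.0194 + 0.0427 × 1.428² = 0.1065.
D = q·S·CD = 8280 × 156 × 0.1065 = 1.375×10^5 N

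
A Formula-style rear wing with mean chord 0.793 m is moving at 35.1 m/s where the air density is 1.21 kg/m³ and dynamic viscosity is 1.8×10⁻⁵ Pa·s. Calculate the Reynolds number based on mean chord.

Re = ρ·v·c/μ = 1.21 × 35.1 × 0.793 / (1.8×10⁻⁵) = 1.87×10^6

Re = 1.87×10^6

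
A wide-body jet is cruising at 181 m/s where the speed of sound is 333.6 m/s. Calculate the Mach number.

M = v/a = 181 / 333.6 = 0.543

M = 0.543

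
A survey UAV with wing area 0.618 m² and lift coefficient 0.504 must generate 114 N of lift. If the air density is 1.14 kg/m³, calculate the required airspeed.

L = ½ρv²S·CL ⇒ v = √(2L/(ρ·S·CL))
v = √(2 × 114 / (1.14 × 0.618 × 0.504)) = √642.1 = 25.3 m/s

v = 25.3 m/s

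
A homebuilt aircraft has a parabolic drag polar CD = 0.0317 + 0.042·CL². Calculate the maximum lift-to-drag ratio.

(L/D)max = 13.7

For CD = CD0 + K·CL², (L/D)max occurs at CL* = √(CD0/K) and equals 1/(2√(K·CD0)).
(L/D)max = 1/(2√(0.042 × 0.0317)) = 1/(2 × 0.03649) = 13.7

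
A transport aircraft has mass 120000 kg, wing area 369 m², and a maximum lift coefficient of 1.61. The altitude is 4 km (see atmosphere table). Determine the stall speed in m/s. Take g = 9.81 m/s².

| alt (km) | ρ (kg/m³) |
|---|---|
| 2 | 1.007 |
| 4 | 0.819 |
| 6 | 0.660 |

V_stall = 69.6 m/s

At 4 km, from the table: ρ = 0.819 kg/m³.
At stall, lift equals weight: L = W = m·g = 120000 × 9.81 = 1.177×10^6 N.
From L = ½ρV²S·CL,max = W: V_stall = √(2W/(ρSCL,max)) = √(2·1.177×10^6/(0.819·369·1.61))
V_stall = √4839 = 69.6 m/s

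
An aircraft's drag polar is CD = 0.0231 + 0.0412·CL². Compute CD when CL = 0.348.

CD = 0.0281

CD = 0.0231 + 0.0412 × 0.348² = 0.0231 + 0.004989 = 0.0281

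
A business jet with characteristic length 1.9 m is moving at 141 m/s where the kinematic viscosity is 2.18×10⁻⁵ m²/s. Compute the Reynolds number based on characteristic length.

Re = 1.23×10^7

Re = v·c/ν = 141 × 1.9 / (2.18×10⁻⁵) = 1.23×10^7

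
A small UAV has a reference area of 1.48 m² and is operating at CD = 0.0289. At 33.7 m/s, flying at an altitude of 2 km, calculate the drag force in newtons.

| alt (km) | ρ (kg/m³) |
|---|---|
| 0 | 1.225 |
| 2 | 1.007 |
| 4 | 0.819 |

D = 24.5 N

At 2 km, from the table: ρ = 1.007 kg/m³.
Dynamic pressure q = ½ρv² = ½ × 1.007 × 33.7² = 571.8 Pa.
D = q·S·CD = 571.8 × 1.48 × 0.0289 = 24.5 N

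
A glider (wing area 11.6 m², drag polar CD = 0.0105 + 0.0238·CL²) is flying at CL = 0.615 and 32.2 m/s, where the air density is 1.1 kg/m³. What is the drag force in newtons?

CD = 0.0105 + 0.0238 × 0.615² = 0.0195
D = ½ρv²S·CD = ½ × 1.1 × 32.2² × 11.6 × 0.0195 = 129 N

D = 129 N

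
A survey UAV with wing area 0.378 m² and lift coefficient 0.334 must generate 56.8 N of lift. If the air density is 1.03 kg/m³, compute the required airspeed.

L = ½ρv²S·CL ⇒ v = √(2L/(ρ·S·CL))
v = √(2 × 56.8 / (1.03 × 0.378 × 0.334)) = √873.6 = 29.6 m/s

v = 29.6 m/s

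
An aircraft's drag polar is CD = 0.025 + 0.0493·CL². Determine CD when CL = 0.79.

CD = 0.0558

CD = 0.025 + 0.0493 × 0.79² = 0.025 + 0.03077 = 0.0558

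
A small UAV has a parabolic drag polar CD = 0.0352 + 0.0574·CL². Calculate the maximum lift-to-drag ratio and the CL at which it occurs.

For CD = CD0 + K·CL², (L/D)max occurs at CL* = √(CD0/K) and equals 1/(2√(K·CD0)).
(L/D)max = 1/(2√(0.0574 × 0.0352)) = 1/(2 × 0.04495) = 11.1
CL* = √(0.0352/0.0574) = 0.783

(L/D)max = 11.1, at CL = 0.783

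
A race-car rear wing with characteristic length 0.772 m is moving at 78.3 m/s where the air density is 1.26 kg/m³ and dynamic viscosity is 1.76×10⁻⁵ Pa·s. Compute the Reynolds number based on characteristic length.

Re = 4.33×10^6

Re = ρ·v·c/μ = 1.26 × 78.3 × 0.772 / (1.76×10⁻⁵) = 4.33×10^6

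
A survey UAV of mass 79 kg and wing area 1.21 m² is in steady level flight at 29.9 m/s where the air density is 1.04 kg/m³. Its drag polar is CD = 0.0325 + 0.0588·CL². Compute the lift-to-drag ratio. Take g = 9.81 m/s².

Level flight ⇒ L = W = m·g = 79 × 9.81 = 774.99 N.
q = ½ρv² = ½ × 1.04 × 29.9² = 464.9 Pa.
Required CL = L/(qS) = 774.99/(464.9·1.21) = 1.378.
CD = 0.0325 + 0.0588 × 1.378² = 0.1441.
L/D = CL/CD = 1.378 / 0.1441 = 9.56

L/D = 9.56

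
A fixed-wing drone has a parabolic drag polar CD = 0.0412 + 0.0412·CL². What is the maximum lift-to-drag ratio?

(L/D)max = 12.1

For CD = CD0 + K·CL², (L/D)max occurs at CL* = √(CD0/K) and equals 1/(2√(K·CD0)).
(L/D)max = 1/(2√(0.0412 × 0.0412)) = 1/(2 × 0.0412) = 12.1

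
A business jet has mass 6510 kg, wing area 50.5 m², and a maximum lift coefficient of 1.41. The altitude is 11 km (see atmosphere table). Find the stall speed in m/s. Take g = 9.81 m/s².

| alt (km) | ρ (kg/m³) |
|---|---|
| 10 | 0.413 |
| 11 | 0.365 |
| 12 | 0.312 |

At 11 km, from the table: ρ = 0.365 kg/m³.
Weight W = mg = 6510 × 9.81 = 63860 N.
V_stall = √(2W/(ρ·S·CL,max)) = √(2 × 63860 / (0.365 × 50.5 × 1.41))
V_stall = √4914 = 70.1 m/s

V_stall = 70.1 m/s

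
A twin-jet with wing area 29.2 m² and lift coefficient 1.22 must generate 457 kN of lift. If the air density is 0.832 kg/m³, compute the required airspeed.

v = 176 m/s

L = ½ρv²S·CL ⇒ v = √(2L/(ρ·S·CL))
v = √(2 × 4.57×10^5 / (0.832 × 29.2 × 1.22)) = √30840 = 176 m/s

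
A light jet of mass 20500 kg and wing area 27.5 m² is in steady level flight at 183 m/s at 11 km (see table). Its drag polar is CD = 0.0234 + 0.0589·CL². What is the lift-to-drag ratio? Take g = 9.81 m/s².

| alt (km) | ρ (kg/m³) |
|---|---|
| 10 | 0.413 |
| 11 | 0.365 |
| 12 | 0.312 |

At 11 km, from the table: ρ = 0.365 kg/m³.
Level flight ⇒ L = W = m·g = 20500 × 9.81 = 2.011×10^5 N.
Dynamic pressure q = 0.5 × 0.365 × 183² = 6112 Pa.
CL = W/(q·S) = 2.011×10^5 / (6112 × 27.5) = 1.197.
CD = 0.0234 + 0.0589 × 1.197² = 0.1077.
L/D = CL/CD = 1.197 / 0.1077 = 11.1

L/D = 11.1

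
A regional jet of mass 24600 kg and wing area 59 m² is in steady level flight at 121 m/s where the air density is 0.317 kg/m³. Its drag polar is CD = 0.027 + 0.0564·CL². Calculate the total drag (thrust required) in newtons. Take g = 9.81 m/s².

Level flight ⇒ L = W = m·g = 24600 × 9.81 = 2.4133×10^5 N.
q = ½ρv² = ½ × 0.317 × 121² = 2321 Pa.
Required CL = L/(qS) = 2.4133×10^5/(2321·59) = 1.763.
CD = 0.027 + 0.0564 × 1.763² = 0.2022.
D = q·S·CD = 2321 × 59 × 0.2022 = 27690 N

D = 27700 N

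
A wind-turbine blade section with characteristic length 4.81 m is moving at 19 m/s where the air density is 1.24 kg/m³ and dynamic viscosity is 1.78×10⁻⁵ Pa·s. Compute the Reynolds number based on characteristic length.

Re = ρ·v·c/μ = 1.24 × 19 × 4.81 / (1.78×10⁻⁵) = 6.37×10^6

Re = 6.37×10^6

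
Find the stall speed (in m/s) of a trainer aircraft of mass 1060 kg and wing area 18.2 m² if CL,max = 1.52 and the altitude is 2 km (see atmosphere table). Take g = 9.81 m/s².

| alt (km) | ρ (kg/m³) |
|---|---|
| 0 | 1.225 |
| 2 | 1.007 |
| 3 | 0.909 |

V_stall = 27.3 m/s

At 2 km, from the table: ρ = 1.007 kg/m³.
At stall, lift equals weight: L = W = m·g = 1060 × 9.81 = 10400 N.
V_stall = √(2W/(ρ·S·CL,max)) = √(2 × 10400 / (1.007 × 18.2 × 1.52))
V_stall = √746.6 = 27.3 m/s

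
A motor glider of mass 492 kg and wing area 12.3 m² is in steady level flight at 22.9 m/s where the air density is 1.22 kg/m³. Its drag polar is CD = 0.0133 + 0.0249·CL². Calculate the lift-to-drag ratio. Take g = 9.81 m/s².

L/D = 24.2

Level flight ⇒ L = W = m·g = 492 × 9.81 = 4826.5 N.
Dynamic pressure q = 0.5 × 1.22 × 22.9² = 319.9 Pa.
CL = W/(q·S) = 4826.5 / (319.9 × 12.3) = 1.227.
CD = 0.0133 + 0.0249 × 1.227² = 0.05077.
L/D = CL/CD = 1.227 / 0.05077 = 24.2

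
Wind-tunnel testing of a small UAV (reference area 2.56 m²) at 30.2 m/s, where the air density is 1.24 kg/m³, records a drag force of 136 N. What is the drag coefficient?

CD = 0.0939

From D = ½ρv²S·CD, rearranging gives CD = 2D/(ρv²S).
CD = 2 × 136 / (1.24 × 30.2² × 2.56) = 0.0939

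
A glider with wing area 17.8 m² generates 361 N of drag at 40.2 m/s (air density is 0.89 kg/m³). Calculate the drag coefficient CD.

CD = 0.0282

From D = ½ρv²S·CD, rearranging gives CD = 2D/(ρv²S).
CD = 2 × 361 / (0.89 × 40.2² × 17.8) = 0.0282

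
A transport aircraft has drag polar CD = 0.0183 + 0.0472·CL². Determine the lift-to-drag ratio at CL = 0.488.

L/D = 16.5

CD = 0.0183 + 0.0472 × 0.488² = 0.02954
L/D = CL/CD = 0.488 / 0.02954 = 16.5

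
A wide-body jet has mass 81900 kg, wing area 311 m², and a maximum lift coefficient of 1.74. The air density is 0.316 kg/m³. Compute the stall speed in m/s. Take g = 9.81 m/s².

Stall occurs when L = W at CL,max. W = mg = 81900 × 9.81 = 8.034×10^5 N.
V_stall = √(2W/(ρ·S·CL,max)) = √(2 × 8.034×10^5 / (0.316 × 311 × 1.74))
V_stall = √9397 = 96.9 m/s

V_stall = 96.9 m/s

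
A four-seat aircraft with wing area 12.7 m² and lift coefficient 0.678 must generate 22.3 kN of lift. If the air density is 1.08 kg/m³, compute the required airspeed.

v = 69.3 m/s

L = ½ρv²S·CL ⇒ v = √(2L/(ρ·S·CL))
v = √(2 × 22300 / (1.08 × 12.7 × 0.678)) = √4796 = 69.3 m/s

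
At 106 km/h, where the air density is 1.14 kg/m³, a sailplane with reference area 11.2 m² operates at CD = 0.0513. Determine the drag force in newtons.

D = 284 N

Convert speed: v = 106 km/h ÷ 3.6 = 29.44 m/s.
D = ½ρv²S·CD = ½ × 1.14 × 29.44² × 11.2 × 0.0513 = 284 N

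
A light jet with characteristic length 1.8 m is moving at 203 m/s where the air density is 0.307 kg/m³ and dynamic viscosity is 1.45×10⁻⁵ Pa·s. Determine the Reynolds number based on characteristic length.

Re = ρ·v·c/μ = 0.307 × 203 × 1.8 / (1.45×10⁻⁵) = 7.74×10^6

Re = 7.74×10^6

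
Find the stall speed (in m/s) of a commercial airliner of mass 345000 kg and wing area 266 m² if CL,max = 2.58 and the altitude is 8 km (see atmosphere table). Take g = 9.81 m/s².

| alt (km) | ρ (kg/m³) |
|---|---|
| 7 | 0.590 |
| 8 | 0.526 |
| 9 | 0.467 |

V_stall = 137 m/s

At 8 km, from the table: ρ = 0.526 kg/m³.
Stall occurs when L = W at CL,max. W = mg = 345000 × 9.81 = 3.384×10^6 N.
From L = ½ρV²S·CL,max = W: V_stall = √(2W/(ρSCL,max)) = √(2·3.384×10^6/(0.526·266·2.58))
V_stall = √18750 = 137 m/s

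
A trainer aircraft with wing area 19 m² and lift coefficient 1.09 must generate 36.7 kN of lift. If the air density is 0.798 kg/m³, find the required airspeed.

L = ½ρv²S·CL ⇒ v = √(2L/(ρ·S·CL))
v = √(2 × 36700 / (0.798 × 19 × 1.09)) = √4441 = 66.6 m/s

v = 66.6 m/s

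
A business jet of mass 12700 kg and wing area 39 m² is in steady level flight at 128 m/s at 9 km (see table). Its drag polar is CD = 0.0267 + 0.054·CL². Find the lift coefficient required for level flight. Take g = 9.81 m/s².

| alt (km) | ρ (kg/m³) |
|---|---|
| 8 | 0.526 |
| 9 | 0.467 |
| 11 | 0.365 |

At 9 km, from the table: ρ = 0.467 kg/m³.
Weight W = mg = 12700 × 9.81 = 1.2459×10^5 N; in level flight L = W.
Dynamic pressure q = 0.5 × 0.467 × 128² = 3826 Pa.
CL = 2W/(ρv²S) = 2×1.2459×10^5/(0.467×128²×39) = 0.835.

CL = 0.835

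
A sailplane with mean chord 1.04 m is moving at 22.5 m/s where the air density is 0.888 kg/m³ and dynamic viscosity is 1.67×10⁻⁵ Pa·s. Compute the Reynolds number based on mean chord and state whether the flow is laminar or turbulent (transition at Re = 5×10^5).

Re = ρ·v·c/μ = 0.888 × 22.5 × 1.04 / (1.67×10⁻⁵) = 1.24×10^6
Since 1.24×10^6 > 5×10^5, the flow is turbulent.

Re = 1.24×10^6 (turbulent)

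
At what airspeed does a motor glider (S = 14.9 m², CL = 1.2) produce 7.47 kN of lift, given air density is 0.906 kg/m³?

v = 30.4 m/s

L = ½ρv²S·CL ⇒ v = √(2L/(ρ·S·CL))
v = √(2 × 7470 / (0.906 × 14.9 × 1.2)) = √922.3 = 30.4 m/s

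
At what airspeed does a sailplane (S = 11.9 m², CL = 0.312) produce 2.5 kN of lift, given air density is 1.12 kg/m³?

v = 34.7 m/s

L = ½ρv²S·CL ⇒ v = √(2L/(ρ·S·CL))
v = √(2 × 2500 / (1.12 × 11.9 × 0.312)) = √1202 = 34.7 m/s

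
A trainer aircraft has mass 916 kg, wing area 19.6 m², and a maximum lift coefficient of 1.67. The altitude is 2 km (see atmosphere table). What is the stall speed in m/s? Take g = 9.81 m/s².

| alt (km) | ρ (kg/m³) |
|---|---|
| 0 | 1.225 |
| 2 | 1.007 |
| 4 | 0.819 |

At 2 km, from the table: ρ = 1.007 kg/m³.
Stall occurs when L = W at CL,max. W = mg = 916 × 9.81 = 8986 N.
V_stall = √(2W/(ρ·S·CL,max)) = √(2 × 8986 / (1.007 × 19.6 × 1.67))
V_stall = √545.2 = 23.4 m/s

V_stall = 23.4 m/s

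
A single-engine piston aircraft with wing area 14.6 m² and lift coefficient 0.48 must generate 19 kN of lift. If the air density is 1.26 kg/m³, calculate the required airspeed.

v = 65.6 m/s

L = ½ρv²S·CL ⇒ v = √(2L/(ρ·S·CL))
v = √(2 × 19000 / (1.26 × 14.6 × 0.48)) = √4303 = 65.6 m/s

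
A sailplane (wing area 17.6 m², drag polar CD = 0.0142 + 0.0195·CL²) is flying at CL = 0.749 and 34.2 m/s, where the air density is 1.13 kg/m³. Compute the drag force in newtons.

CD = 0.0142 + 0.0195 × 0.749² = 0.02514
D = ½ρv²S·CD = ½ × 1.13 × 34.2² × 17.6 × 0.02514 = 292 N

D = 292 N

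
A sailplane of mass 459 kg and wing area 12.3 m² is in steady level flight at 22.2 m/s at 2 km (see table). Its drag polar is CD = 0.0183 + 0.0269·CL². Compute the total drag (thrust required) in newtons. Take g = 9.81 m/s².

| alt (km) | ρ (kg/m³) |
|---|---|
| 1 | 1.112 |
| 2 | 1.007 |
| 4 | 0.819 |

At 2 km, from the table: ρ = 1.007 kg/m³.
Weight W = mg = 459 × 9.81 = 4502.8 N; in level flight L = W.
q = ½ρv² = ½ × 1.007 × 22.2² = 248.1 Pa.
Required CL = L/(qS) = 4502.8/(248.1·12.3) = 1.475.
CD = 0.0183 + 0.0269 × 1.475² = 0.07685.
D = q·S·CD = 248.1 × 12.3 × 0.07685 = 234.5 N

D = 235 N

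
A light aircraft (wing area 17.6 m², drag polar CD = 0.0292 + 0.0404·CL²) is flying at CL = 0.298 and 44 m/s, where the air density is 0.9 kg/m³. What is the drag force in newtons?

CD = 0.0292 + 0.0404 × 0.298² = 0.03279
D = ½ρv²S·CD = ½ × 0.9 × 44² × 17.6 × 0.03279 = 503 N

D = 503 N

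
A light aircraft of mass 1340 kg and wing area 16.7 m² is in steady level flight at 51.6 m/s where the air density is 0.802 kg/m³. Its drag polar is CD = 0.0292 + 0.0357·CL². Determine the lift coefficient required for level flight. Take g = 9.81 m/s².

CL = 0.737

Weight W = mg = 1340 × 9.81 = 13145 N; in level flight L = W.
q = ½ρv² = ½ × 0.802 × 51.6² = 1068 Pa.
CL = W/(q·S) = 13145 / (1068 × 16.7) = 0.7372.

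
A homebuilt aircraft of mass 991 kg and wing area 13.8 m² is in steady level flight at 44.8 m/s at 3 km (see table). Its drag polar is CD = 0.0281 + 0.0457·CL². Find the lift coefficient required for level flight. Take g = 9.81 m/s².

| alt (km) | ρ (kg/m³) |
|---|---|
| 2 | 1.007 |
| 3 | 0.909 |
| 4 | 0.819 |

At 3 km, from the table: ρ = 0.909 kg/m³.
In steady level flight, lift balances weight: W = mg = 991 × 9.81 = 9721.7 N.
q = ½ρv² = ½ × 0.909 × 44.8² = 912.2 Pa.
CL = 2W/(ρv²S) = 2×9721.7/(0.909×44.8²×13.8) = 0.7723.

CL = 0.772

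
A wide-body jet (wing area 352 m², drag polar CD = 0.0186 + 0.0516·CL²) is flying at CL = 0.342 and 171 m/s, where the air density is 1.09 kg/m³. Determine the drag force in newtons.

D = 1.38×10^5 N

CD = 0.0186 + 0.0516 × 0.342² = 0.02464
D = ½ρv²S·CD = ½ × 1.09 × 171² × 352 × 0.02464 = 1.38×10^5 N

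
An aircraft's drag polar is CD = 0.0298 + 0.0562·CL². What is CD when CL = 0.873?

CD = 0.0726

CD = 0.0298 + 0.0562 × 0.873² = 0.0298 + 0.04283 = 0.0726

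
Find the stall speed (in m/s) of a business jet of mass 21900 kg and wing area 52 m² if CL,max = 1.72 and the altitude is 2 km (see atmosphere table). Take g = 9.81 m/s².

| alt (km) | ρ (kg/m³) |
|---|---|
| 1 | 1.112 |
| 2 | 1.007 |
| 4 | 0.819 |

At 2 km, from the table: ρ = 1.007 kg/m³.
Weight W = mg = 21900 × 9.81 = 2.148×10^5 N.
From L = ½ρV²S·CL,max = W: V_stall = √(2W/(ρSCL,max)) = √(2·2.148×10^5/(1.007·52·1.72))
V_stall = √4771 = 69.1 m/s

V_stall = 69.1 m/s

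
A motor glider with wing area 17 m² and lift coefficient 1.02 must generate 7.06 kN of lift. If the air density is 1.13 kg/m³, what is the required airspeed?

L = ½ρv²S·CL ⇒ v = √(2L/(ρ·S·CL))
v = √(2 × 7060 / (1.13 × 17 × 1.02)) = √720.6 = 26.8 m/s

v = 26.8 m/s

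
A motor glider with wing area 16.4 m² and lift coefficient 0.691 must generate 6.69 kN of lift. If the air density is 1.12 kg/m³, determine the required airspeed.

v = 32.5 m/s

L = ½ρv²S·CL ⇒ v = √(2L/(ρ·S·CL))
v = √(2 × 6690 / (1.12 × 16.4 × 0.691)) = √1054 = 32.5 m/s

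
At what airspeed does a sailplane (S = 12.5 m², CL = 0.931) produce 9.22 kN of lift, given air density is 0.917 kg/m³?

v = 41.6 m/s

L = ½ρv²S·CL ⇒ v = √(2L/(ρ·S·CL))
v = √(2 × 9220 / (0.917 × 12.5 × 0.931)) = √1728 = 41.6 m/s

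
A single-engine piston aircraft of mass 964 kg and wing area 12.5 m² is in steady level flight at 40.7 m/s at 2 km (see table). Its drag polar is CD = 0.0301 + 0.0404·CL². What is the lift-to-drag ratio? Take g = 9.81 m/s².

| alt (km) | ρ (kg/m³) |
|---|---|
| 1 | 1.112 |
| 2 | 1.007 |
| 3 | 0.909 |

L/D = 14.3

At 2 km, from the table: ρ = 1.007 kg/m³.
In steady level flight, lift balances weight: W = mg = 964 × 9.81 = 9456.8 N.
Dynamic pressure q = 0.5 × 1.007 × 40.7² = 834 Pa.
Required CL = L/(qS) = 9456.8/(834·12.5) = 0.9071.
CD = 0.0301 + 0.0404 × 0.9071² = 0.06334.
L/D = CL/CD = 0.9071 / 0.06334 = 14.3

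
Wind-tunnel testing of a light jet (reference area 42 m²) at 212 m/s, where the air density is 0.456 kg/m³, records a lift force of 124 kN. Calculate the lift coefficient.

CL = 0.288

From L = ½ρv²S·CL, rearranging gives CL = 2L/(ρv²S).
CL = 2 × 1.24×10^5 / (0.456 × 212² × 42) = 0.288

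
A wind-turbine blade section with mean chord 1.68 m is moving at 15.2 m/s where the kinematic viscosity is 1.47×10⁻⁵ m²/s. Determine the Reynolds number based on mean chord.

Re = 1.74×10^6

Re = v·c/ν = 15.2 × 1.68 / (1.47×10⁻⁵) = 1.74×10^6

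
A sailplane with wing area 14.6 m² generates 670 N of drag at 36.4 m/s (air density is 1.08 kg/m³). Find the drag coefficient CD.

From D = ½ρv²S·CD, rearranging gives CD = 2D/(ρv²S).
CD = 2 × 670 / (1.08 × 36.4² × 14.6) = 0.0641

CD = 0.0641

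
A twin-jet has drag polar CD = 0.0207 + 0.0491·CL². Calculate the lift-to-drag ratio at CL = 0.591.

L/D = 15.6

CD = 0.0207 + 0.0491 × 0.591² = 0.03785
L/D = CL/CD = 0.591 / 0.03785 = 15.6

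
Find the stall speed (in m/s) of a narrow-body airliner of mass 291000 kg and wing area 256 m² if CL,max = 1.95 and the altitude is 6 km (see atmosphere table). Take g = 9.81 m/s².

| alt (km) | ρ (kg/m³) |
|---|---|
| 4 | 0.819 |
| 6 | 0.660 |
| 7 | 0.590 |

V_stall = 132 m/s

At 6 km, from the table: ρ = 0.660 kg/m³.
Stall occurs when L = W at CL,max. W = mg = 291000 × 9.81 = 2.855×10^6 N.
V_stall = √(2W/(ρ·S·CL,max)) = √(2 × 2.855×10^6 / (0.66 × 256 × 1.95))
V_stall = √17330 = 132 m/s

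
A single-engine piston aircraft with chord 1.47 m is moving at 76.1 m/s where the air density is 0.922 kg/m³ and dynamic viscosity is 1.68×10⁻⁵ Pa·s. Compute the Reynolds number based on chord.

Re = 6.14×10^6

Re = ρ·v·c/μ = 0.922 × 76.1 × 1.47 / (1.68×10⁻⁵) = 6.14×10^6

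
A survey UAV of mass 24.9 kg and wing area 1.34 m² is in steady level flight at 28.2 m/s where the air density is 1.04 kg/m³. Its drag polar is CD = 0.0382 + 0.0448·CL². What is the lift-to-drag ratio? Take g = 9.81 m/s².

In steady level flight, lift balances weight: W = mg = 24.9 × 9.81 = 244.27 N.
Dynamic pressure q = 0.5 × 1.04 × 28.2² = 413.5 Pa.
Required CL = L/(qS) = 244.27/(413.5·1.34) = 0.4408.
CD = 0.0382 + 0.0448 × 0.4408² = 0.04691.
L/D = CL/CD = 0.4408 / 0.04691 = 9.4

L/D = 9.4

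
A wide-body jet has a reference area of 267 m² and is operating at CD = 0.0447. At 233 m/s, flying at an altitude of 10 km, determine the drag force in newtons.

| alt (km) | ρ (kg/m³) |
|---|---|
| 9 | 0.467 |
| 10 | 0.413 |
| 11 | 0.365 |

D = 1.34×10^5 N

At 10 km, from the table: ρ = 0.413 kg/m³.
D = ½ρv²S·CD = ½ × 0.413 × 233² × 267 × 0.0447 = 1.34×10^5 N ≈ 134 kN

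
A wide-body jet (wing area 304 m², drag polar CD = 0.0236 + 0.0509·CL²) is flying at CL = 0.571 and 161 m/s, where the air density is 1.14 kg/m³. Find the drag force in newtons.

CD = 0.0236 + 0.0509 × 0.571² = 0.0402
D = ½ρv²S·CD = ½ × 1.14 × 161² × 304 × 0.0402 = 1.81×10^5 N

D = 1.81×10^5 N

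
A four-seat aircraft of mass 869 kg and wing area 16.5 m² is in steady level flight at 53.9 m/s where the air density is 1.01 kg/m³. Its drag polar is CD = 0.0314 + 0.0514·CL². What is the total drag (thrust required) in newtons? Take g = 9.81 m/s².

D = 914 N

In steady level flight, lift balances weight: W = mg = 869 × 9.81 = 8524.9 N.
Dynamic pressure q = 0.5 × 1.01 × 53.9² = 1467 Pa.
CL = W/(q·S) = 8524.9 / (1467 × 16.5) = 0.3522.
CD = 0.0314 + 0.0514 × 0.3522² = 0.03777.
D = q·S·CD = 1467 × 16.5 × 0.03777 = 914.4 N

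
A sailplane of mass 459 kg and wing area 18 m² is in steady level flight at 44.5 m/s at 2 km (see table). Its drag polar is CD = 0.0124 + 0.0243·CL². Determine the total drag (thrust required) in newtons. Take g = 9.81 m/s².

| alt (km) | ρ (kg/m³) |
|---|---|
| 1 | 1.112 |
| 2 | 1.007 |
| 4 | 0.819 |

At 2 km, from the table: ρ = 1.007 kg/m³.
Level flight ⇒ L = W = m·g = 459 × 9.81 = 4502.8 N.
q = ½ρv² = ½ × 1.007 × 44.5² = 997.1 Pa.
Required CL = L/(qS) = 4502.8/(997.1·18) = 0.2509.
CD = 0.0124 + 0.0243 × 0.2509² = 0.01393.
D = q·S·CD = 997.1 × 18 × 0.01393 = 250 N

D = 250 N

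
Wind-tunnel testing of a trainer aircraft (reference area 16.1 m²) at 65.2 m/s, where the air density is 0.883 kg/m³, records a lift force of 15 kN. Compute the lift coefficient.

CL = 0.496

From L = ½ρv²S·CL, rearranging gives CL = 2L/(ρv²S).
CL = 2 × 15000 / (0.883 × 65.2² × 16.1) = 0.496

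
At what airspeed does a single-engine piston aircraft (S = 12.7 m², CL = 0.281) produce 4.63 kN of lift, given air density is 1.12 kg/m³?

v = 48.1 m/s

L = ½ρv²S·CL ⇒ v = √(2L/(ρ·S·CL))
v = √(2 × 4630 / (1.12 × 12.7 × 0.281)) = √2317 = 48.1 m/s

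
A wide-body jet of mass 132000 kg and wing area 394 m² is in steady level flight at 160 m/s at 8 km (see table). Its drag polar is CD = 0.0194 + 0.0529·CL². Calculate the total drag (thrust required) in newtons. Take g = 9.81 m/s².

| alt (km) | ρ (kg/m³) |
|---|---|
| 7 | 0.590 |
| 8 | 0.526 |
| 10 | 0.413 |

D = 84900 N

At 8 km, from the table: ρ = 0.526 kg/m³.
Level flight ⇒ L = W = m·g = 132000 × 9.81 = 1.2949×10^6 N.
q = ½ρv² = ½ × 0.526 × 160² = 6733 Pa.
CL = W/(q·S) = 1.2949×10^6 / (6733 × 394) = 0.4881.
CD = 0.0194 + 0.0529 × 0.4881² = 0.03201.
D = q·S·CD = 6733 × 394 × 0.03201 = 84900 N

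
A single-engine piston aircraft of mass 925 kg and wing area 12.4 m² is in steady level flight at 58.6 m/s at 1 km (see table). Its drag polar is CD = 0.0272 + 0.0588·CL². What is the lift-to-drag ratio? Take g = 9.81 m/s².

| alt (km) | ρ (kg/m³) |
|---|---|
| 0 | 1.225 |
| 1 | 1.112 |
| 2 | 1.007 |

L/D = 10.7

At 1 km, from the table: ρ = 1.112 kg/m³.
Level flight ⇒ L = W = m·g = 925 × 9.81 = 9074.2 N.
q = ½ρv² = ½ × 1.112 × 58.6² = 1909 Pa.
CL = 2W/(ρv²S) = 2×9074.2/(1.112×58.6²×12.4) = 0.3833.
CD = 0.0272 + 0.0588 × 0.3833² = 0.03584.
L/D = CL/CD = 0.3833 / 0.03584 = 10.7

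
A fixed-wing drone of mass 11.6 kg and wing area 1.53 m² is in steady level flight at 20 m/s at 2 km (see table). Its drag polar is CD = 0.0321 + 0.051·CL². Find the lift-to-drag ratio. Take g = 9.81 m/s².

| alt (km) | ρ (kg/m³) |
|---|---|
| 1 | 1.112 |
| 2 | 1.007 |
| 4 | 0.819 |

L/D = 9.46

At 2 km, from the table: ρ = 1.007 kg/m³.
In steady level flight, lift balances weight: W = mg = 11.6 × 9.81 = 113.8 N.
q = ½ρv² = ½ × 1.007 × 20² = 201.4 Pa.
Required CL = L/(qS) = 113.8/(201.4·1.53) = 0.3693.
CD = 0.0321 + 0.051 × 0.3693² = 0.03906.
L/D = CL/CD = 0.3693 / 0.03906 = 9.46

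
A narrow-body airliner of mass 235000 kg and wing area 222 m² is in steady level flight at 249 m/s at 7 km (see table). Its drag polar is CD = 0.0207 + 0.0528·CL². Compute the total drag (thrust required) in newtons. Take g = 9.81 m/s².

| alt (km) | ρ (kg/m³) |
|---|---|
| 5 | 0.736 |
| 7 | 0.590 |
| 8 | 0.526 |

D = 1.53×10^5 N

At 7 km, from the table: ρ = 0.590 kg/m³.
Weight W = mg = 235000 × 9.81 = 2.3054×10^6 N; in level flight L = W.
q = ½ρv² = ½ × 0.59 × 249² = 18290 Pa.
Required CL = L/(qS) = 2.3054×10^6/(18290·222) = 0.5678.
CD = 0.0207 + 0.0528 × 0.5678² = 0.03772.
D = q·S·CD = 18290 × 222 × 0.03772 = 1.532×10^5 N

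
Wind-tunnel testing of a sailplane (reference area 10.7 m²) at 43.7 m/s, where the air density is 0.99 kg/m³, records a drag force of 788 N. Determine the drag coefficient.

From D = ½ρv²S·CD, rearranging gives CD = 2D/(ρv²S).
CD = 2 × 788 / (0.99 × 43.7² × 10.7) = 0.0779

CD = 0.0779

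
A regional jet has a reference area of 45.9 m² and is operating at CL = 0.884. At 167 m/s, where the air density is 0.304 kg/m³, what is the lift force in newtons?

Dynamic pressure q = ½ρv² = ½ × 0.304 × 167² = 4239 Pa.
L = q·S·CL = 4239 × 45.9 × 0.884 = 1.72×10^5 N ≈ 172 kN

L = 1.72×10^5 N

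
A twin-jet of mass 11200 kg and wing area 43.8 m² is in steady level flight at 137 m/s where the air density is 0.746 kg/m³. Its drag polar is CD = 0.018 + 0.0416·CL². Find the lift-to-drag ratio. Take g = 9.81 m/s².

Weight W = mg = 11200 × 9.81 = 1.0987×10^5 N; in level flight L = W.
Dynamic pressure q = 0.5 × 0.746 × 137² = 7001 Pa.
Required CL = L/(qS) = 1.0987×10^5/(7001·43.8) = 0.3583.
CD = 0.018 + 0.0416 × 0.3583² = 0.02334.
L/D = CL/CD = 0.3583 / 0.02334 = 15.4

L/D = 15.4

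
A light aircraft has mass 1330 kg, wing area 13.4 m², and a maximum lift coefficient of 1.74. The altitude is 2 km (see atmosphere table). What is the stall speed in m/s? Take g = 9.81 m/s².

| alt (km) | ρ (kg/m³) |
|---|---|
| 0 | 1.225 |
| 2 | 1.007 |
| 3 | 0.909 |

At 2 km, from the table: ρ = 1.007 kg/m³.
Weight W = mg = 1330 × 9.81 = 13050 N.
V_stall = √(2W/(ρ·S·CL,max)) = √(2 × 13050 / (1.007 × 13.4 × 1.74))
V_stall = √1111 = 33.3 m/s

V_stall = 33.3 m/s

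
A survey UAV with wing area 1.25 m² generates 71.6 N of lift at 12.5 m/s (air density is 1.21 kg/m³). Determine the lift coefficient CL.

CL = 0.606

From L = ½ρv²S·CL, rearranging gives CL = 2L/(ρv²S).
CL = 2 × 71.6 / (1.21 × 12.5² × 1.25) = 0.606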